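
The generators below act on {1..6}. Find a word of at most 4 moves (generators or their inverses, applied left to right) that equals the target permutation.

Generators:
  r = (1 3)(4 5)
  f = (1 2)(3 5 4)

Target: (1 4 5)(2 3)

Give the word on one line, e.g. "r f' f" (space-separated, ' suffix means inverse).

r' f r

  after r': (1 3)(4 5)
  after f: (1 5 3 2)
  after r: (1 4 5)(2 3)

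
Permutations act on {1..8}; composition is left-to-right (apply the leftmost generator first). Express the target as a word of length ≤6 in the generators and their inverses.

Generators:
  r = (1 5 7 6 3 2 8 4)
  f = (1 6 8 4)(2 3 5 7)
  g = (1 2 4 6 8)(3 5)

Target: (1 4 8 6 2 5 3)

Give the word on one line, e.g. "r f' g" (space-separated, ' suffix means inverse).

  after f: (1 6 8 4)(2 3 5 7)
  after g': (1 4 8 2 5 7)
  after f: (2 7 6 8 3 5)
  after r': (1 4 8 6 2 5 3)

f g' f r'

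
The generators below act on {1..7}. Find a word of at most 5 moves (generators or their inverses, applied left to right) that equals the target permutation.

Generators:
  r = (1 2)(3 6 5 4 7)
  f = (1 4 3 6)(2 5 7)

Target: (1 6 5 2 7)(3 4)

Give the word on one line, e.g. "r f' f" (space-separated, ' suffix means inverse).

  after f': (1 6 3 4)(2 7 5)
  after r: (1 5)(2 3 7 4)
  after f: (1 7 3 2 6)(4 5)
  after r: (1 3)(2 5 7 6)
  after f: (1 6 5 2 7)(3 4)

f' r f r f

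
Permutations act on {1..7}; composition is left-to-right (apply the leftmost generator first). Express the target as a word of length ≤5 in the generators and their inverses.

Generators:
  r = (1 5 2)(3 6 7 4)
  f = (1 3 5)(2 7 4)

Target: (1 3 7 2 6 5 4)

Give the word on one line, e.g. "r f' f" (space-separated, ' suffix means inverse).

  after f': (1 5 3)(2 4 7)
  after f': (1 3 5)(2 7 4)
  after r: (1 6 7 3 2 4)
  after f': (1 6 2 7)(3 4 5)
  after r': (1 3 7 2 6 5 4)

f' f' r f' r'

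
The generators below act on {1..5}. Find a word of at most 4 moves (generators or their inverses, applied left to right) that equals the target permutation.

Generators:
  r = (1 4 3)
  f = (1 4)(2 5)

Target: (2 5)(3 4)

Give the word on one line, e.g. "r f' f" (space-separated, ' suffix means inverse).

f' r'

  after f': (1 4)(2 5)
  after r': (2 5)(3 4)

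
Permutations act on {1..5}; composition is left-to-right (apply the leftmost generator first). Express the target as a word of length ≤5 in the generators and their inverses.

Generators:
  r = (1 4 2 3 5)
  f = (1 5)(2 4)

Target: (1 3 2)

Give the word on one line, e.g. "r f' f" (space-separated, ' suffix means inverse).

r f' r f

  after r: (1 4 2 3 5)
  after f': (1 2 3)
  after r: (1 3 4 2 5)
  after f: (1 3 2)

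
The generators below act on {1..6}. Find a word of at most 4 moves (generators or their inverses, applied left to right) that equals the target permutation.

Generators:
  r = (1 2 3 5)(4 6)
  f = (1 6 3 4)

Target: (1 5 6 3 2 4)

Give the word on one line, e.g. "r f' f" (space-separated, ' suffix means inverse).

  after f: (1 6 3 4)
  after f: (1 3)(4 6)
  after r: (1 5)(2 3)
  after f: (1 5 6 3 2 4)

f f r f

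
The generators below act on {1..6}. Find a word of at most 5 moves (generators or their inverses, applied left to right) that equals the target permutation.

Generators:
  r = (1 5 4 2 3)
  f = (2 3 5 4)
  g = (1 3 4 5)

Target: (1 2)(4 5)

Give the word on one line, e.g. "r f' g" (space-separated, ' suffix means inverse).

g f' g g

  after g: (1 3 4 5)
  after f': (1 2 4 3 5)
  after g: (1 2 5 3)
  after g: (1 2)(4 5)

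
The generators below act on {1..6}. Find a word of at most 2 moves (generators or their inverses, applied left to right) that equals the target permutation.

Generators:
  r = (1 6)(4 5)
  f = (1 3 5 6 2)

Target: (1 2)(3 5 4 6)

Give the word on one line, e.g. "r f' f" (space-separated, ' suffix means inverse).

  after r': (1 6)(4 5)
  after f: (1 2)(3 5 4 6)

r' f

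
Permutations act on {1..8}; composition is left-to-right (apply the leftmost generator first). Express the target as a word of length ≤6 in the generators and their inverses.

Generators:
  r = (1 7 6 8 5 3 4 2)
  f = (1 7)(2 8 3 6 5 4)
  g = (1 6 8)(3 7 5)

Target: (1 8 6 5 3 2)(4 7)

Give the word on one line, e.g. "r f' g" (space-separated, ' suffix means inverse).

  after r': (1 2 4 3 5 8 6 7)
  after f: (1 8 5 3 4 6)
  after g': (1 6 8 7 3 4)
  after r: (1 8 6 5 3 2)(4 7)

r' f g' r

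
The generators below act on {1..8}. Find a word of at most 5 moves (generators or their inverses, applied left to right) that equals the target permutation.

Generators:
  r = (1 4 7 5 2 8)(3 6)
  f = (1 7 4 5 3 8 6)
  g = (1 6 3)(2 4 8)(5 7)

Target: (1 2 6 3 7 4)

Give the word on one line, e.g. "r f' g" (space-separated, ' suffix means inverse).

f f g' f

  after f: (1 7 4 5 3 8 6)
  after f: (1 4 3 6 7 5 8)
  after g': (1 2 8 3)(4 6 5)
  after f: (1 2 6 3 7 4)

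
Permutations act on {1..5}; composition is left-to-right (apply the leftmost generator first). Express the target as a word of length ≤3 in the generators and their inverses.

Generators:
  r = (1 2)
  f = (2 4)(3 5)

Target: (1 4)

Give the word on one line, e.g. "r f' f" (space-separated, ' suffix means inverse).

f' r f'

  after f': (2 4)(3 5)
  after r: (1 2 4)(3 5)
  after f': (1 4)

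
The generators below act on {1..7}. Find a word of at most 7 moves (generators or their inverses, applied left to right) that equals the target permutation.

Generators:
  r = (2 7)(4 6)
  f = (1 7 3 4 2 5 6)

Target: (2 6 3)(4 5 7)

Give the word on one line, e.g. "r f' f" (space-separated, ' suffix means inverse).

f' r f r' f'

  after f': (1 6 5 2 4 3 7)
  after r: (1 4 3 2 6 5 7)
  after f: (1 2)(3 5)
  after r': (1 7 2)(3 5)(4 6)
  after f': (2 6 3)(4 5 7)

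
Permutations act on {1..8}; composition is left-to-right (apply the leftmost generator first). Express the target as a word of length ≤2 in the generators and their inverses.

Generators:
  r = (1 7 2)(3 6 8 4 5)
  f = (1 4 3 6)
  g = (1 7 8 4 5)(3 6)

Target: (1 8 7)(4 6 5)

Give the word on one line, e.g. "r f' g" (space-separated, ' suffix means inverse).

f g'

  after f: (1 4 3 6)
  after g': (1 8 7)(4 6 5)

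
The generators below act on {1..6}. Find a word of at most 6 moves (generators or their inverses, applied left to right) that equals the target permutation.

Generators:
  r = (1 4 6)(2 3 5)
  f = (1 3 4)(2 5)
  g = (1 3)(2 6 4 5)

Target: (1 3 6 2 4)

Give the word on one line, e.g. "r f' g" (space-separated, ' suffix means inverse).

g' g' f g' f

  after g': (1 3)(2 5 4 6)
  after g': (2 4)(5 6)
  after f: (1 3 4 5 6 2)
  after g': (2 3 6 5)
  after f: (1 3 6 2 4)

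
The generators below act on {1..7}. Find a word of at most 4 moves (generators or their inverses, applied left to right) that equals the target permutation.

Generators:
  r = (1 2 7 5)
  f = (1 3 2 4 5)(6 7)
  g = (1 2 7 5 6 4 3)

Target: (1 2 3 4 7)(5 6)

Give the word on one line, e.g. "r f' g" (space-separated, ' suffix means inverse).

g f' g g

  after g: (1 2 7 5 6 4 3)
  after f': (1 3 5 7 4)(2 6)
  after g: (2 4)(3 6 7)
  after g: (1 2 3 4 7)(5 6)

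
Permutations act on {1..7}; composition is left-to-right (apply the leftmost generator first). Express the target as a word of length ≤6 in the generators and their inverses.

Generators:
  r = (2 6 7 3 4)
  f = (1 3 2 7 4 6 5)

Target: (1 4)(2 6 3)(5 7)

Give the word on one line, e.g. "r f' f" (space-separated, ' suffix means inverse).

r' f f r f'

  after r': (2 4 3 7 6)
  after f: (1 3 4 2 6 7 5)
  after f: (1 2 5 3 6 4 7)
  after r: (1 6 2 5 4 3 7)
  after f': (1 4)(2 6 3)(5 7)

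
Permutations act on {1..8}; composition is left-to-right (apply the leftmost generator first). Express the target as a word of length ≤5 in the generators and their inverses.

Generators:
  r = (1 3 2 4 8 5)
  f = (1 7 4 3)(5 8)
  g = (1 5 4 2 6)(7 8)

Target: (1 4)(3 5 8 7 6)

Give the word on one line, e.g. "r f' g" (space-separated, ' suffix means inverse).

f' g r g'

  after f': (1 3 4 7)(5 8)
  after g: (1 3 2 6)(4 8)(5 7)
  after r: (1 2 6 3 4 5 7)
  after g': (1 4)(3 5 8 7 6)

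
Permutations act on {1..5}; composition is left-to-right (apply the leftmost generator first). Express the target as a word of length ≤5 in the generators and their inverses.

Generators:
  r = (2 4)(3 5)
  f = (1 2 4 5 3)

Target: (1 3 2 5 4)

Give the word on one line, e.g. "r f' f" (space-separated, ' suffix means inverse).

f' f' r

  after f': (1 3 5 4 2)
  after f': (1 5 2 3 4)
  after r: (1 3 2 5 4)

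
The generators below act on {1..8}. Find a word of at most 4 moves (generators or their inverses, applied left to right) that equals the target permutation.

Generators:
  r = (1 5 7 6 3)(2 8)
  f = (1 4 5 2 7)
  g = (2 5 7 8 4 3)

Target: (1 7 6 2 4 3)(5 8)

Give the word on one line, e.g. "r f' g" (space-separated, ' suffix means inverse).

r g

  after r: (1 5 7 6 3)(2 8)
  after g: (1 7 6 2 4 3)(5 8)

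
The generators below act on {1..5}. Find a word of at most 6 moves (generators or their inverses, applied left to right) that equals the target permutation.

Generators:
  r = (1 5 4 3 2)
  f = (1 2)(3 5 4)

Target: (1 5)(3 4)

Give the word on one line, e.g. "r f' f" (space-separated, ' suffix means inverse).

  after r: (1 5 4 3 2)
  after f: (1 4 5 3)
  after r: (1 3 5 2)
  after f: (1 5)(3 4)

r f r f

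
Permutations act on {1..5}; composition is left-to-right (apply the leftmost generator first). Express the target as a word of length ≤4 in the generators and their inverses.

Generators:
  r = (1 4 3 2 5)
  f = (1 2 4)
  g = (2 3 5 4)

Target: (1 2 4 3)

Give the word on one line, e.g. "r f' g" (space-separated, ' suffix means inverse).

  after f': (1 4 2)
  after r: (1 3 2 4 5)
  after f': (1 3)(4 5)
  after g': (1 2 4 3)

f' r f' g'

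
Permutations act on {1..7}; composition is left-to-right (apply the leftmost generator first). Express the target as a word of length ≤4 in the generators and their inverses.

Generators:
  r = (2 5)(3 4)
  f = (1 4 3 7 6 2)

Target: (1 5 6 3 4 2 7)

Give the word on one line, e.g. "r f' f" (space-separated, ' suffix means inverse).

  after f': (1 2 6 7 3 4)
  after r': (1 5 2 6 7 4)
  after f': (1 5 6 3 4 2 7)

f' r' f'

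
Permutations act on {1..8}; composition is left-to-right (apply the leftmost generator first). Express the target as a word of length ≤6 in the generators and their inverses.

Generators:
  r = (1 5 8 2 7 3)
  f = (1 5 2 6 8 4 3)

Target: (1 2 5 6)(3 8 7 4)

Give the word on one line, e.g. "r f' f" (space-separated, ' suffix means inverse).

  after r: (1 5 8 2 7 3)
  after f': (2 7 4 8 5 6)
  after r: (1 5 6 7 4 2 3)
  after r: (1 8 2)(3 5 6)(4 7)
  after r: (1 2 5 6)(3 8 7 4)

r f' r r r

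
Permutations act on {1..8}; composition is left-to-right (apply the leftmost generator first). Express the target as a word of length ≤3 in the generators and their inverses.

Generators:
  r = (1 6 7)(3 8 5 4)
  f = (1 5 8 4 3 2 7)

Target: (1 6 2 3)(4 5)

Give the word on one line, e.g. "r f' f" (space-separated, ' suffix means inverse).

r' r' f'

  after r': (1 7 6)(3 4 5 8)
  after r': (1 6 7)(3 5)(4 8)
  after f': (1 6 2 3)(4 5)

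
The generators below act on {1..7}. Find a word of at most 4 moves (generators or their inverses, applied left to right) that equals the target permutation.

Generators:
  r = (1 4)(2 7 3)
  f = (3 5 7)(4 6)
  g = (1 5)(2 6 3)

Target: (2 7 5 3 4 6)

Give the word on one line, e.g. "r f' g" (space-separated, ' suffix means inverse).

g g f'

  after g: (1 5)(2 6 3)
  after g: (2 3 6)
  after f': (2 7 5 3 4 6)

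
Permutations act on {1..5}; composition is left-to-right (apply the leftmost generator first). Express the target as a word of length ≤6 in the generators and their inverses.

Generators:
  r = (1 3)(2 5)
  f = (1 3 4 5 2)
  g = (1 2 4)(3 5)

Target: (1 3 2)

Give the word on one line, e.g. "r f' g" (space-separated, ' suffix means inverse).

  after f: (1 3 4 5 2)
  after g: (1 5 4 3)
  after g: (1 3 2 4 5)
  after f': (2 3 5)
  after r: (1 3 2)

f g g f' r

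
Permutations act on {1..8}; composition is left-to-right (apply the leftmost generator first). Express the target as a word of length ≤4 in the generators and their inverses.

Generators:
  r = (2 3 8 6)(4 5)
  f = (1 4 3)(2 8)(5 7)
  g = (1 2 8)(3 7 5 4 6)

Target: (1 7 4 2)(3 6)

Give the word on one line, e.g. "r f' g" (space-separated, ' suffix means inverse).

f' g

  after f': (1 3 4)(2 8)(5 7)
  after g: (1 7 4 2)(3 6)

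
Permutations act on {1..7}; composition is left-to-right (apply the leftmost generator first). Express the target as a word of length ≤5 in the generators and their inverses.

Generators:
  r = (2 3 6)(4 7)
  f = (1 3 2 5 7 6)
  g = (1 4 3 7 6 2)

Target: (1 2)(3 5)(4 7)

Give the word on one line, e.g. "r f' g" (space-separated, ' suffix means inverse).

  after f: (1 3 2 5 7 6)
  after g': (1 4)(2 5 3 6)
  after g': (2 5 4)(3 7)
  after f': (1 6 7)(3 5 4)
  after g: (1 2)(3 5)(4 7)

f g' g' f' g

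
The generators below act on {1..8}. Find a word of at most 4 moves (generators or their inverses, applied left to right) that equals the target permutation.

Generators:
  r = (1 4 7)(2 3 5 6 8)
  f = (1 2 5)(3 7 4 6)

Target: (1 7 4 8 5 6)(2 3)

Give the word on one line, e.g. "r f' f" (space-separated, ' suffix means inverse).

  after f: (1 2 5)(3 7 4 6)
  after r: (1 3)(2 6 5 4 8)
  after f: (1 7 4 8 5 6)(2 3)

f r f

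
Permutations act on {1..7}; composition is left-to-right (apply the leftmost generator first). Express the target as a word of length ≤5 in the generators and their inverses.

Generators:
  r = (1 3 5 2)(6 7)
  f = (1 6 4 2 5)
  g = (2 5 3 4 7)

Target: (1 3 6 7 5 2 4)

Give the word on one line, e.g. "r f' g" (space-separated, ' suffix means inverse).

g r f'

  after g: (2 5 3 4 7)
  after r: (1 3 4 6 7)
  after f': (1 3 6 7 5 2 4)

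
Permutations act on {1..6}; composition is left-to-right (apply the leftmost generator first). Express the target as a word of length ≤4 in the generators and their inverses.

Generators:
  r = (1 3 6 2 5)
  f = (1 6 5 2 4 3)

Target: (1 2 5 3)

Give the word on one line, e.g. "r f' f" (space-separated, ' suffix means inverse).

f' r f f

  after f': (1 3 4 2 5 6)
  after r: (1 6 3 4 5 2)
  after f: (1 5 4 2 6)
  after f: (1 2 5 3)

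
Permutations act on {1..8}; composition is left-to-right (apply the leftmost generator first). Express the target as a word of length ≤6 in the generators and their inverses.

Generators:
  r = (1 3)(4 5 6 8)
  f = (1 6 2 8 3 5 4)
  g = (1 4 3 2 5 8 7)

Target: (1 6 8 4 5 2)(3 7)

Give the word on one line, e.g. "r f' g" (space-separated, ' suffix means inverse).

  after f': (1 4 5 3 8 2 6)
  after r: (1 5)(2 8)(3 4 6)
  after f: (1 4 2 3)(5 6)
  after g': (2 4 3 7 8 5 6)
  after f: (1 6 8 4 5 2)(3 7)

f' r f g' f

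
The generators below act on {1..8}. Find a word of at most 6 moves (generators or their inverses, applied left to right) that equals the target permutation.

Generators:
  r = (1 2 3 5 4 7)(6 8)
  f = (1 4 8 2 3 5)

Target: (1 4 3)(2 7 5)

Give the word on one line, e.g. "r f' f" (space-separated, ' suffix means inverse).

r r r r

  after r: (1 2 3 5 4 7)(6 8)
  after r: (1 3 4)(2 5 7)
  after r: (1 5)(2 4)(3 7)(6 8)
  after r: (1 4 3)(2 7 5)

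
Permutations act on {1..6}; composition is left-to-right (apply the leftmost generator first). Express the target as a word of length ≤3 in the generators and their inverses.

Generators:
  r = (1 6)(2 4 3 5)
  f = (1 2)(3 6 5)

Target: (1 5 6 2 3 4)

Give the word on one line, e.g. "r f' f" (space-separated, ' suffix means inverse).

r' f

  after r': (1 6)(2 5 3 4)
  after f: (1 5 6 2 3 4)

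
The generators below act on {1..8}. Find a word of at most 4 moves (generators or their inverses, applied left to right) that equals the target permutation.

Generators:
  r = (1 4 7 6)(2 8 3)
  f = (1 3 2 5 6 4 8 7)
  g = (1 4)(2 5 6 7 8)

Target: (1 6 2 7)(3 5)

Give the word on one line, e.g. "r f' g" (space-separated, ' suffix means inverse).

  after f': (1 7 8 4 6 5 2 3)
  after g: (1 8)(2 3 4 7)
  after f': (1 4 8 7 3 6 5 2)
  after f': (1 6 2 7)(3 5)

f' g f' f'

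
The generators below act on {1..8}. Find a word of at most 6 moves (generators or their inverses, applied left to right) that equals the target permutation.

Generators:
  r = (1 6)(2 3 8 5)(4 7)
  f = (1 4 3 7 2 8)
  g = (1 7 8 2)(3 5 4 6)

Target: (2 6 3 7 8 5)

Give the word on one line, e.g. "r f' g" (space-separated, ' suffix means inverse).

f' g' r f'

  after f': (1 8 2 7 3 4)
  after g': (1 7 6 4 2)(3 5)
  after r: (1 4 3 2 6 7)(5 8)
  after f': (2 6 3 7 8 5)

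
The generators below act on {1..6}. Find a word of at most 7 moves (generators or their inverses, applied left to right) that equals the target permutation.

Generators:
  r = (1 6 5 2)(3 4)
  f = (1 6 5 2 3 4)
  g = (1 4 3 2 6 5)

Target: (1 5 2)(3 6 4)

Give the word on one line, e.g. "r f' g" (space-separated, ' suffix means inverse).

  after r: (1 6 5 2)(3 4)
  after g': (1 2 5 3)
  after f: (1 3 6 5 4)
  after g: (1 2 6)(3 5)
  after f': (1 5 2)(3 6 4)

r g' f g f'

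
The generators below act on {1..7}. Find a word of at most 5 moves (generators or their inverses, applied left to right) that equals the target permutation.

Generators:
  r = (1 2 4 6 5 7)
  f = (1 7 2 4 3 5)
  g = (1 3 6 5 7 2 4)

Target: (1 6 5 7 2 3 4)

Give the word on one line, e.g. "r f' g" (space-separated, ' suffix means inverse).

  after r: (1 2 4 6 5 7)
  after r: (1 4 5)(2 6 7)
  after r: (1 6)(2 5)(4 7)
  after f': (1 6 5 7 2 3 4)

r r r f'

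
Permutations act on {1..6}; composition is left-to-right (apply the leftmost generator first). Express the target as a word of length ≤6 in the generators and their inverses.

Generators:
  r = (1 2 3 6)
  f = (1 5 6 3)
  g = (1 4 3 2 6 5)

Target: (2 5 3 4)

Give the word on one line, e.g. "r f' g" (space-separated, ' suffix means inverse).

r' g' f g r

  after r': (1 6 3 2)
  after g': (1 2 5 6 4)
  after f: (1 2 6 4 5 3)
  after g: (1 6 3 4)(2 5)
  after r: (2 5 3 4)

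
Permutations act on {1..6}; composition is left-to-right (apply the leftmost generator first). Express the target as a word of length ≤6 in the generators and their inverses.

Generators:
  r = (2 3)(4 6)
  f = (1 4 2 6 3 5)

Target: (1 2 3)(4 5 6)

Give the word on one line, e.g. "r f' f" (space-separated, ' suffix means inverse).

f' r' f' r

  after f': (1 5 3 6 2 4)
  after r': (1 5 2 6 3 4)
  after f': (1 3)(4 5)
  after r: (1 2 3)(4 5 6)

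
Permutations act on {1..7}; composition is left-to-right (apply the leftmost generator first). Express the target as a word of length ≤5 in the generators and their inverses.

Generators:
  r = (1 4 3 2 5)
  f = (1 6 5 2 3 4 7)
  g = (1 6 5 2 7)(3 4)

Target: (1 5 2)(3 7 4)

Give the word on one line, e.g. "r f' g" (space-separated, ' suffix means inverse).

  after f': (1 7 4 3 2 5 6)
  after g: (3 7)
  after g: (1 6 5 2 7 4 3)
  after f': (2 4)(3 7)
  after r': (1 5 2)(3 7 4)

f' g g f' r'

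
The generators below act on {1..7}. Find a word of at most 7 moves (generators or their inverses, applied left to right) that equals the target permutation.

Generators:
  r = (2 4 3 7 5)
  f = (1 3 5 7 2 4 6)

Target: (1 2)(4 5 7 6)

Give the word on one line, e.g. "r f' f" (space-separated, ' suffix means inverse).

f f f r r

  after f: (1 3 5 7 2 4 6)
  after f: (1 5 2 6 3 7 4)
  after f: (1 7 6 5 4 3 2)
  after r: (1 5 3 4 7 6 2)
  after r: (1 2)(4 5 7 6)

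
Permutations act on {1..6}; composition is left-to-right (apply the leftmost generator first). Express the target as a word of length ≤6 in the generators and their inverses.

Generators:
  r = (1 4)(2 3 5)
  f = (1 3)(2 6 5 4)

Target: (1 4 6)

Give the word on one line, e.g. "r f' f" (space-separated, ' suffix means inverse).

f r r f'

  after f: (1 3)(2 6 5 4)
  after r: (1 5)(2 6)(3 4)
  after r: (1 2 6 3)(4 5)
  after f': (1 4 6)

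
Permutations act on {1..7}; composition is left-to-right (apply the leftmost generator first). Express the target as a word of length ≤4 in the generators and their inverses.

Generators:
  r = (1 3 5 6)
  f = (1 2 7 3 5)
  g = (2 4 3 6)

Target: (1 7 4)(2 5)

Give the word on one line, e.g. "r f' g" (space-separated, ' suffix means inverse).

  after g': (2 6 3 4)
  after r: (1 3 4 2)(5 6)
  after f': (1 7 2 5 6 3 4)
  after g: (1 7 4)(2 5)

g' r f' g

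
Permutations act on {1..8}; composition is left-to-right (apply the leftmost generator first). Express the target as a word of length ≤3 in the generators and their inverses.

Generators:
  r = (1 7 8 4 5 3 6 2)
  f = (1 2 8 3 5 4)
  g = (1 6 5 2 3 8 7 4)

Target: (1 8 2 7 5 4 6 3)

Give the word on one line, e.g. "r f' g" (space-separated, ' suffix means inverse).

  after f: (1 2 8 3 5 4)
  after g: (1 3 2 7 4 6 5)
  after f': (1 8 2 7 5 4 6 3)

f g f'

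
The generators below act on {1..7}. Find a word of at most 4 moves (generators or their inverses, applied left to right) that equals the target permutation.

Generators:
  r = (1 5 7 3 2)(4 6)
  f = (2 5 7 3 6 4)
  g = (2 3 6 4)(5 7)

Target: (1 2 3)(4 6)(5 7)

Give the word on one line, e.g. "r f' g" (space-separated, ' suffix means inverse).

  after g': (2 4 6 3)(5 7)
  after r: (1 5 3)(2 6)
  after f': (1 2 3)(4 6)(5 7)

g' r f'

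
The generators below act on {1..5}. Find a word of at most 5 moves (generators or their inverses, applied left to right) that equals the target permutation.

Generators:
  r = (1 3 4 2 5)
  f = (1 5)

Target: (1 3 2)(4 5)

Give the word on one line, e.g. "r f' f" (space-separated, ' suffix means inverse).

f r r

  after f: (1 5)
  after r: (2 5 3 4)
  after r: (1 3 2)(4 5)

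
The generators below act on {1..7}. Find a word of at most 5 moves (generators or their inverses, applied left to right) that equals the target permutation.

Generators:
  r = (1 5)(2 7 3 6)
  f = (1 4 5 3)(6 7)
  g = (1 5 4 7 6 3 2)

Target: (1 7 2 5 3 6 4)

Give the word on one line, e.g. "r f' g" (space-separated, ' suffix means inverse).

f g f g'

  after f: (1 4 5 3)(6 7)
  after g: (1 7 3 5 2)
  after f: (1 6 7)(2 4 5)
  after g': (1 7 2 5 3 6 4)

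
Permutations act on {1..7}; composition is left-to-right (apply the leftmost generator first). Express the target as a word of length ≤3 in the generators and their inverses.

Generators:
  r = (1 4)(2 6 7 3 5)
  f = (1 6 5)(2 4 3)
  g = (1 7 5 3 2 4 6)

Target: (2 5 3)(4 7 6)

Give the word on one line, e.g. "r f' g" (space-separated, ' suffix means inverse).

g f g'

  after g: (1 7 5 3 2 4 6)
  after f: (1 7)(2 3 4 5)
  after g': (2 5 3)(4 7 6)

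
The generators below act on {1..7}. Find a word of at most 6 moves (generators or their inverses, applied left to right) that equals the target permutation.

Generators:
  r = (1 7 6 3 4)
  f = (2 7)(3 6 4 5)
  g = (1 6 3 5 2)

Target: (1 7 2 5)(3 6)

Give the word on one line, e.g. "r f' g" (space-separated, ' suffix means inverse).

  after f': (2 7)(3 5 4 6)
  after r: (1 7 2 6 4 3 5)
  after f: (1 2 4 6 5)
  after f: (1 7 2 5)(3 6)

f' r f f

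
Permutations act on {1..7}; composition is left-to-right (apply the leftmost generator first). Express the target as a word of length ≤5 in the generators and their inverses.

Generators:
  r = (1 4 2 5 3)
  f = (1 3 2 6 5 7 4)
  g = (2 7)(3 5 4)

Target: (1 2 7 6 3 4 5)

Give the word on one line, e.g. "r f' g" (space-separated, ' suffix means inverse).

r g' f g'

  after r: (1 4 2 5 3)
  after g': (1 5 4 7 2 3)
  after f: (1 7 6 5)
  after g': (1 2 7 6 3 4 5)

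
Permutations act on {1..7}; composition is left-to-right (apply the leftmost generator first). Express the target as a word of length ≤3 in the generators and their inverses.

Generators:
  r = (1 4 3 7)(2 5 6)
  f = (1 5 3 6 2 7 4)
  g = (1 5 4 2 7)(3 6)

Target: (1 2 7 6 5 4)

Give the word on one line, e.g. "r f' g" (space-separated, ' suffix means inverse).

g' f'

  after g': (1 7 2 4 5)(3 6)
  after f': (1 2 7 6 5 4)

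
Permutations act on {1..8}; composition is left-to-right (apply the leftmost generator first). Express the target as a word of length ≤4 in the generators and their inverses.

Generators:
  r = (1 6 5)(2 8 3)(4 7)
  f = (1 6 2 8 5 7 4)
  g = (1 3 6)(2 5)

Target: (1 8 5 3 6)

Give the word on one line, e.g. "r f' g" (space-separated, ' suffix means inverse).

g' r g r

  after g': (1 6 3)(2 5)
  after r: (1 5 8 3 6 2)(4 7)
  after g: (1 2 3)(4 7)(5 8 6)
  after r: (1 8 5 3 6)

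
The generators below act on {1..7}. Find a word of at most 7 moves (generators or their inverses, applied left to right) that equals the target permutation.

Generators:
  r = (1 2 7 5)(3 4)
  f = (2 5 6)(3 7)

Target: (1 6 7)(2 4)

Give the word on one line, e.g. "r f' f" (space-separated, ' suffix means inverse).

r' r' r' f' r'

  after r': (1 5 7 2)(3 4)
  after r': (1 7)(2 5)
  after r': (1 2 7 5)(3 4)
  after f': (1 6 5)(2 3 4 7)
  after r': (1 6 7)(2 4)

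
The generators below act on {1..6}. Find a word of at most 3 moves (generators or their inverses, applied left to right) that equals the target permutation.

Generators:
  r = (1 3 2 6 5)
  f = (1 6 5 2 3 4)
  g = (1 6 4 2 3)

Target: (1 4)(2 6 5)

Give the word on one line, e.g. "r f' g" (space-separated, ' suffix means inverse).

f' r'

  after f': (1 4 3 2 5 6)
  after r': (1 4)(2 6 5)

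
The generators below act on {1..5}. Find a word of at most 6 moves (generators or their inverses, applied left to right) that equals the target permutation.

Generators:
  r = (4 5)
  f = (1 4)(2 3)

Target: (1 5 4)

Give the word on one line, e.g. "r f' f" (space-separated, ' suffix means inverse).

r' f r f'

  after r': (4 5)
  after f: (1 4 5)(2 3)
  after r: (1 5)(2 3)
  after f': (1 5 4)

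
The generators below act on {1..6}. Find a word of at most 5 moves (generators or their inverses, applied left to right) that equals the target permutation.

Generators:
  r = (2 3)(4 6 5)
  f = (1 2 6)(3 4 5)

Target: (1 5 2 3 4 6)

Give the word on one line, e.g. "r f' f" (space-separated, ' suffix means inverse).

  after r': (2 3)(4 5 6)
  after r': (4 6 5)
  after f: (1 2 6 3 4)
  after r': (1 3 5 6 2 4)
  after f': (1 5 2 3 4 6)

r' r' f r' f'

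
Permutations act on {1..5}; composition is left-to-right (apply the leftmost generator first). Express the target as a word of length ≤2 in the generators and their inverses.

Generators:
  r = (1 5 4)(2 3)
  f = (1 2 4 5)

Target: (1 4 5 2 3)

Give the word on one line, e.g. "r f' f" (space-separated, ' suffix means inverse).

r f'

  after r: (1 5 4)(2 3)
  after f': (1 4 5 2 3)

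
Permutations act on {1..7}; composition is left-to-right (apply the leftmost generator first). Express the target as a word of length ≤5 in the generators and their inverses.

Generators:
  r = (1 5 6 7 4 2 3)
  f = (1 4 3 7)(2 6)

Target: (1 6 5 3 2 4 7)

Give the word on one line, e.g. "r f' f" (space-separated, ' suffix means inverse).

r f r

  after r: (1 5 6 7 4 2 3)
  after f: (1 5 2 7 3 4 6)
  after r: (1 6 5 3 2 4 7)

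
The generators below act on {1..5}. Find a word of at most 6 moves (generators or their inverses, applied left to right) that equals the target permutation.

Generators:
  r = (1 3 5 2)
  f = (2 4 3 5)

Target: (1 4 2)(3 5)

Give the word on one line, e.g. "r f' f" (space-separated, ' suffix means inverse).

r r f' f' r

  after r: (1 3 5 2)
  after r: (1 5)(2 3)
  after f': (1 3 5)(2 4)
  after f': (1 4 5)
  after r: (1 4 2)(3 5)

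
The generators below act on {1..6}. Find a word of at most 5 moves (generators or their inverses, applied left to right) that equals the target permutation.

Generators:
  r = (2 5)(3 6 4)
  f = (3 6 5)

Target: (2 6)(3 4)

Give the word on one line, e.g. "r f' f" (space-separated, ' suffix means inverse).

  after r': (2 5)(3 4 6)
  after f': (2 6 5)(3 4)
  after r: (2 4 6)
  after r: (2 3 6 5)
  after r: (2 6)(3 4)

r' f' r r r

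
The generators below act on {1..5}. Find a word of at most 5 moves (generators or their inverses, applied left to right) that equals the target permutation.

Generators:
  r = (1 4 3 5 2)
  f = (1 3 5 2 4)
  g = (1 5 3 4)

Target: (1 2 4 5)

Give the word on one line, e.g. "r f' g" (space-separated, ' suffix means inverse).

  after g: (1 5 3 4)
  after g: (1 3)(4 5)
  after r': (1 4 3 2 5)
  after f': (1 2 3 5 4)
  after g: (1 2 4 5)

g g r' f' g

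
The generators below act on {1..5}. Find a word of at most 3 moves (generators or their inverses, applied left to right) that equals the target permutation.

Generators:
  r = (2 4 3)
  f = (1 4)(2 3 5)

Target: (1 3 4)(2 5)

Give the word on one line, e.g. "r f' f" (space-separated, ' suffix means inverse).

f' r

  after f': (1 4)(2 5 3)
  after r: (1 3 4)(2 5)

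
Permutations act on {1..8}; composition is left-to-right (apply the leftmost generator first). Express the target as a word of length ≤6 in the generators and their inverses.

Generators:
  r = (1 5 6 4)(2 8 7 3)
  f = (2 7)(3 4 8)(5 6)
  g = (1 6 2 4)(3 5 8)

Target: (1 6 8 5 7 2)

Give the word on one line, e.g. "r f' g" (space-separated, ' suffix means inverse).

g f g' r g'

  after g: (1 6 2 4)(3 5 8)
  after f: (1 5 3 6 7 2 8 4)
  after g': (1 3)(2 5 8)(6 7)
  after r: (1 2 6 3 5 7 4)
  after g': (1 6 8 5 7 2)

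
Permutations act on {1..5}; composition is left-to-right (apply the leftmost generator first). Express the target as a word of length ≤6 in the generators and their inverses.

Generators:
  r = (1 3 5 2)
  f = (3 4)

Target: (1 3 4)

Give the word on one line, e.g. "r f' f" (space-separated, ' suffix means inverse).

r f r' f'

  after r: (1 3 5 2)
  after f: (1 4 3 5 2)
  after r': (1 4)
  after f': (1 3 4)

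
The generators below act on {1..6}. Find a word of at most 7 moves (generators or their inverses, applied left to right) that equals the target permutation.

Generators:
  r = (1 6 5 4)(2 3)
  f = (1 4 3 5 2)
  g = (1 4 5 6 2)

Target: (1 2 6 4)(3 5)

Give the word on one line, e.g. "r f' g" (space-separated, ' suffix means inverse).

  after r: (1 6 5 4)(2 3)
  after f': (1 6 3 5)(2 4)
  after g: (1 2 5 4)(3 6)
  after f: (3 6 5)
  after g': (1 2 6 4)(3 5)

r f' g f g'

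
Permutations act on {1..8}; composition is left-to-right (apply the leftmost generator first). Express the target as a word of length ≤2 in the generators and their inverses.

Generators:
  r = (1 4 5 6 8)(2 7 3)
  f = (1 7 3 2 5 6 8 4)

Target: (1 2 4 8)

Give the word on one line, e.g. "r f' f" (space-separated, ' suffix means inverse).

f r'

  after f: (1 7 3 2 5 6 8 4)
  after r': (1 2 4 8)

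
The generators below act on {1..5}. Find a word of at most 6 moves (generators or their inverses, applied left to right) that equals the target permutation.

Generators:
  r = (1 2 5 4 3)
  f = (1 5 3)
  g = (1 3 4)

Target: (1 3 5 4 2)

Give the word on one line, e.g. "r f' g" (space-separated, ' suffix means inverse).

r g' r f' g

  after r: (1 2 5 4 3)
  after g': (1 2 5 3 4)
  after r: (1 5)(2 4)
  after f': (2 4)(3 5)
  after g: (1 3 5 4 2)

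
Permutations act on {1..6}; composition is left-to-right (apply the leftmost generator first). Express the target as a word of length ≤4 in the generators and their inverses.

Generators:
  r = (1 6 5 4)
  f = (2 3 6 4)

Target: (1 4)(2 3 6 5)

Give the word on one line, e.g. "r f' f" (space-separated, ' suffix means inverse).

r f

  after r: (1 6 5 4)
  after f: (1 4)(2 3 6 5)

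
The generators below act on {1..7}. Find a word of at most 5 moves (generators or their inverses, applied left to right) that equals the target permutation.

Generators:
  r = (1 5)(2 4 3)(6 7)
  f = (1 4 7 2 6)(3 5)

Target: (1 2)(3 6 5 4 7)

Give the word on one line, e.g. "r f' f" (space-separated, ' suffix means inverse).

r r f r'

  after r: (1 5)(2 4 3)(6 7)
  after r: (2 3 4)
  after f: (1 4 6)(2 5 3 7)
  after r': (1 2)(3 6 5 4 7)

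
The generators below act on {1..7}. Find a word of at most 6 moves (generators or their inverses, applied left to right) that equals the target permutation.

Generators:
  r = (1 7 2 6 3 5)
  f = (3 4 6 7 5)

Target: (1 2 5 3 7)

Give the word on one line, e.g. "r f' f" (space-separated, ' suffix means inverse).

  after f: (3 4 6 7 5)
  after r': (1 5 6)(2 7 3 4)
  after f': (1 7 5 4 2 6)
  after r: (1 2 3 5 4 6 7)
  after f': (1 2 5 3 7)

f r' f' r f'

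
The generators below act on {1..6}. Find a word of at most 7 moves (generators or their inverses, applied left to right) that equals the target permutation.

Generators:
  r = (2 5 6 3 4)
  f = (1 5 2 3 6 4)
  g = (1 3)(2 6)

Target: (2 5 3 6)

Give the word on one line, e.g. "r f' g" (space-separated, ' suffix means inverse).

  after f: (1 5 2 3 6 4)
  after f: (1 2 6)(3 4 5)
  after r: (1 5 4 6)(2 3)
  after f': (3 5 6 4)
  after r: (2 5 3 6)

f f r f' r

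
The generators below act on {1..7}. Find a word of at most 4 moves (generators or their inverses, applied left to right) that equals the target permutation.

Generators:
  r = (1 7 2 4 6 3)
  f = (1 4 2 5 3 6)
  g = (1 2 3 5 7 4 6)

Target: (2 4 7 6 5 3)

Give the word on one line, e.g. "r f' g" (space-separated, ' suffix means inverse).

  after r': (1 3 6 4 2 7)
  after r': (1 6 2)(3 4 7)
  after f: (2 4 7 6 5 3)

r' r' f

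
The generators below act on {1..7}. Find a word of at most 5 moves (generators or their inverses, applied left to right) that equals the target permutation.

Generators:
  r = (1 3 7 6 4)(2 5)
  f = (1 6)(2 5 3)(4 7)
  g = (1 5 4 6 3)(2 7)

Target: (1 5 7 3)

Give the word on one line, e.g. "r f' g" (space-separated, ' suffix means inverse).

f' g' f' g r'

  after f': (1 6)(2 3 5)(4 7)
  after g': (1 4 2 6 3)(5 7)
  after f': (1 7 2)(3 6 5 4)
  after g: (1 2 5 6 4)
  after r': (1 5 7 3)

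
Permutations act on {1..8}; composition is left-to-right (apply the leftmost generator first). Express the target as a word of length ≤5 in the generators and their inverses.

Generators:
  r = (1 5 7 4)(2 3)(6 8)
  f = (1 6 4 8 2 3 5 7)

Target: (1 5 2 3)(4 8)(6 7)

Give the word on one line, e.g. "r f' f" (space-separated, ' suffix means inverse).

f f r f' f'

  after f: (1 6 4 8 2 3 5 7)
  after f: (1 4 2 5)(3 7 6 8)
  after r: (2 7 8)(3 4)
  after f': (1 7 4 2 5 3 6)
  after f': (1 5 2 3)(4 8)(6 7)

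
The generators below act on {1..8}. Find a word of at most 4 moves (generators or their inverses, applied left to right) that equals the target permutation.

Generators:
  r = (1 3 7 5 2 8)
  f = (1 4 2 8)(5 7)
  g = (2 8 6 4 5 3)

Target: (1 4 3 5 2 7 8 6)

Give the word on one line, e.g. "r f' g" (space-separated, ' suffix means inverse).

  after g: (2 8 6 4 5 3)
  after r': (1 8 6 4 7 3 5)
  after r': (1 2 5 8 6 4 3 7)
  after f': (1 4 3 5 2 7 8 6)

g r' r' f'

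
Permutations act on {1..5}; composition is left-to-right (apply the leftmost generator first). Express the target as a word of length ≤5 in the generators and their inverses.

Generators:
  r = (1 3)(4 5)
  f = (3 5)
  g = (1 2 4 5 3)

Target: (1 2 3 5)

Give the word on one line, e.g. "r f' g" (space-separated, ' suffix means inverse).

g r' f'

  after g: (1 2 4 5 3)
  after r': (1 2 5)
  after f': (1 2 3 5)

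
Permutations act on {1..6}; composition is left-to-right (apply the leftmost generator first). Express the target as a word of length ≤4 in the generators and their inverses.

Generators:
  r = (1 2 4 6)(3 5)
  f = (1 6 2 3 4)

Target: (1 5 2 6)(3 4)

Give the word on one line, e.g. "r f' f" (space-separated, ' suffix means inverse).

  after f': (1 4 3 2 6)
  after r': (1 2 4 5 3)
  after f: (1 3 6 2)(4 5)
  after r': (1 5 2 6)(3 4)

f' r' f r'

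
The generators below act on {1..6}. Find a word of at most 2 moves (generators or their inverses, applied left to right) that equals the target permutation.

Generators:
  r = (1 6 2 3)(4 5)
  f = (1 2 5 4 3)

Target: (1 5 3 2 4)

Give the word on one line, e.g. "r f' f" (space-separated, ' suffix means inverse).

  after f: (1 2 5 4 3)
  after f: (1 5 3 2 4)

f f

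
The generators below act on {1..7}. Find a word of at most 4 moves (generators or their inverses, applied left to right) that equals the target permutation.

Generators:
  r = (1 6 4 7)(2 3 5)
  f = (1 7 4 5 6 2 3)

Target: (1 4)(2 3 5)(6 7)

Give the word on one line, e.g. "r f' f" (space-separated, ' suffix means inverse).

  after r': (1 7 4 6)(2 5 3)
  after r': (1 4)(2 3 5)(6 7)

r' r'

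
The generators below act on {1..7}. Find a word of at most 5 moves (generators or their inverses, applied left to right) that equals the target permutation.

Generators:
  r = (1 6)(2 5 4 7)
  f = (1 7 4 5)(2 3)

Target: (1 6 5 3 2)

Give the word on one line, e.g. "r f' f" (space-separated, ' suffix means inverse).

r r r f'

  after r: (1 6)(2 5 4 7)
  after r: (2 4)(5 7)
  after r: (1 6)(2 7 4 5)
  after f': (1 6 5 3 2)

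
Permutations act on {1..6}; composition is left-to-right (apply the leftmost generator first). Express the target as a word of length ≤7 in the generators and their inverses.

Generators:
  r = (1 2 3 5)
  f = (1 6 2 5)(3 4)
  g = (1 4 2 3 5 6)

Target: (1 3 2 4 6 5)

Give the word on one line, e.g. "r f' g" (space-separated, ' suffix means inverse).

f g f g' r'

  after f: (1 6 2 5)(3 4)
  after g: (2 6 3)(4 5)
  after f: (1 6 4)(3 5)
  after g': (1 5 2 4 6)
  after r': (1 3 2 4 6 5)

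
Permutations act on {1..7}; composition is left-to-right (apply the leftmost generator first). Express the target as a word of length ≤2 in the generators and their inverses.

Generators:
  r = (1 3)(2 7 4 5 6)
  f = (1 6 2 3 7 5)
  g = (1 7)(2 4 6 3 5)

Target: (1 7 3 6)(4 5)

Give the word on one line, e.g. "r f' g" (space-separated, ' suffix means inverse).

  after r': (1 3)(2 6 5 4 7)
  after f: (1 7 3 6)(4 5)

r' f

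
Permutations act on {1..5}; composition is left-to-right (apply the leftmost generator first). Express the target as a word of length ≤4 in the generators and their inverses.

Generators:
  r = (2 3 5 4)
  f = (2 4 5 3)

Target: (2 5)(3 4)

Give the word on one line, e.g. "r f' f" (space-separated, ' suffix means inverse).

r' r'

  after r': (2 4 5 3)
  after r': (2 5)(3 4)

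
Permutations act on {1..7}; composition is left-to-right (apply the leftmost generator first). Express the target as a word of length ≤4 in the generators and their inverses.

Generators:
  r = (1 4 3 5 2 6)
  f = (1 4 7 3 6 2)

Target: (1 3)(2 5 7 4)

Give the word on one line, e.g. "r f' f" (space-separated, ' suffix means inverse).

  after r': (1 6 2 5 3 4)
  after f': (1 3)(2 5 7 4)

r' f'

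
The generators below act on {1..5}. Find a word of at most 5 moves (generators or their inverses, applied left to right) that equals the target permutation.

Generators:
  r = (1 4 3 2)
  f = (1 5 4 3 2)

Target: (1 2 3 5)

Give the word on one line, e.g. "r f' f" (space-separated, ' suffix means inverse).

r' f r r f

  after r': (1 2 3 4)
  after f: (4 5)
  after r: (1 4 5 3 2)
  after r: (1 3)(2 4 5)
  after f: (1 2 3 5)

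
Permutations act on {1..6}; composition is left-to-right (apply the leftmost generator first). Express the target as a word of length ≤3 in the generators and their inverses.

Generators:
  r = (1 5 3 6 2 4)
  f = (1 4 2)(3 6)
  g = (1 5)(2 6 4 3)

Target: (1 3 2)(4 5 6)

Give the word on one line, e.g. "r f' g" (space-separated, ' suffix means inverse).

r r

  after r: (1 5 3 6 2 4)
  after r: (1 3 2)(4 5 6)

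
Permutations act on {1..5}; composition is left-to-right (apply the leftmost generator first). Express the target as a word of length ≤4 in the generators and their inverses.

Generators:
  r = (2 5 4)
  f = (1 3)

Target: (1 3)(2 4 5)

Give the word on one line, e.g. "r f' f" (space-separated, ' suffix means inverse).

  after r: (2 5 4)
  after r: (2 4 5)
  after f': (1 3)(2 4 5)

r r f'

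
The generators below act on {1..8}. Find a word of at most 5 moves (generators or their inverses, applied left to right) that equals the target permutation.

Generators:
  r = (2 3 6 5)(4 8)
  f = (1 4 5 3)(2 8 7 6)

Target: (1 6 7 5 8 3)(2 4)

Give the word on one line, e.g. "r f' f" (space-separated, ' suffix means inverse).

r' r' f' f' r'

  after r': (2 5 6 3)(4 8)
  after r': (2 6)(3 5)
  after f': (1 3 4)(2 7 8)
  after f': (1 5 4 3)(2 8 6 7)
  after r': (1 6 7 5 8 3)(2 4)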